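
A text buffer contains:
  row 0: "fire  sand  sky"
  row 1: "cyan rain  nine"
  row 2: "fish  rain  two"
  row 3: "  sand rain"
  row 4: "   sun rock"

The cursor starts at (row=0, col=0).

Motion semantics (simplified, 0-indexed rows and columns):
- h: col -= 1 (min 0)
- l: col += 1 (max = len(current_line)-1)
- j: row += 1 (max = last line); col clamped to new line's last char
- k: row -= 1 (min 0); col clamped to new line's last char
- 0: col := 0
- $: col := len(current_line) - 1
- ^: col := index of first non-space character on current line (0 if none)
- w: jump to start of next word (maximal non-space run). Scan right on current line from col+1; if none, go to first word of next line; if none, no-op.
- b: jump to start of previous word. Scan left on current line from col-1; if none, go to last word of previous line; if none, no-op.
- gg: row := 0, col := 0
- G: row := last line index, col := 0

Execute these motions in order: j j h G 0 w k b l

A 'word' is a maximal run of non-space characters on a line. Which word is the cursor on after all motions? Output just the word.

Answer: sand

Derivation:
After 1 (j): row=1 col=0 char='c'
After 2 (j): row=2 col=0 char='f'
After 3 (h): row=2 col=0 char='f'
After 4 (G): row=4 col=0 char='_'
After 5 (0): row=4 col=0 char='_'
After 6 (w): row=4 col=3 char='s'
After 7 (k): row=3 col=3 char='a'
After 8 (b): row=3 col=2 char='s'
After 9 (l): row=3 col=3 char='a'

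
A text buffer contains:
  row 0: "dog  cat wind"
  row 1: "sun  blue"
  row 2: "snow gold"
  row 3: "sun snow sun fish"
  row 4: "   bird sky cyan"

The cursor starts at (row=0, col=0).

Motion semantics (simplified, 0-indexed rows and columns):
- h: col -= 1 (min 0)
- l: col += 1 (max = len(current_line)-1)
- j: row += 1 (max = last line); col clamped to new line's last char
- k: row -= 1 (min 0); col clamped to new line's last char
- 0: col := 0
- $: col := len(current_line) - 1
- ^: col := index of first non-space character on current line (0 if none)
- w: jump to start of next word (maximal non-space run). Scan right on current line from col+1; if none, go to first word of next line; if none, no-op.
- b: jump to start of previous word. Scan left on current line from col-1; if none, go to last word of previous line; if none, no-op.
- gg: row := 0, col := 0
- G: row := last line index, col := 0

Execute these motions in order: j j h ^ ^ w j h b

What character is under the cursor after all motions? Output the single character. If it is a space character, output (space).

Answer: s

Derivation:
After 1 (j): row=1 col=0 char='s'
After 2 (j): row=2 col=0 char='s'
After 3 (h): row=2 col=0 char='s'
After 4 (^): row=2 col=0 char='s'
After 5 (^): row=2 col=0 char='s'
After 6 (w): row=2 col=5 char='g'
After 7 (j): row=3 col=5 char='n'
After 8 (h): row=3 col=4 char='s'
After 9 (b): row=3 col=0 char='s'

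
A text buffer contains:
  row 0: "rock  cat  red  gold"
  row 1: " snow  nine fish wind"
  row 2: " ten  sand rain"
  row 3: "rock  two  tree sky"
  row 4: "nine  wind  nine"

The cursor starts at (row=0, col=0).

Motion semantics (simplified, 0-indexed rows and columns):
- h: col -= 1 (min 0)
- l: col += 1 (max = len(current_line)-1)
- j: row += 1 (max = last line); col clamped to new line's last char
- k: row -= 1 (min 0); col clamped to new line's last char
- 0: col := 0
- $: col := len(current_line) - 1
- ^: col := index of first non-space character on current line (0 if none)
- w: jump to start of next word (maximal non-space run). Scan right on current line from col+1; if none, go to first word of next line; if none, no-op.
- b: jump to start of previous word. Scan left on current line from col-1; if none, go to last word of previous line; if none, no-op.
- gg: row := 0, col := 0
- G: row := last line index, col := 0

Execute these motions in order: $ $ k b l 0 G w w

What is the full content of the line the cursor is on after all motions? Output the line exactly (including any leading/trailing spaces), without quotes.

Answer: nine  wind  nine

Derivation:
After 1 ($): row=0 col=19 char='d'
After 2 ($): row=0 col=19 char='d'
After 3 (k): row=0 col=19 char='d'
After 4 (b): row=0 col=16 char='g'
After 5 (l): row=0 col=17 char='o'
After 6 (0): row=0 col=0 char='r'
After 7 (G): row=4 col=0 char='n'
After 8 (w): row=4 col=6 char='w'
After 9 (w): row=4 col=12 char='n'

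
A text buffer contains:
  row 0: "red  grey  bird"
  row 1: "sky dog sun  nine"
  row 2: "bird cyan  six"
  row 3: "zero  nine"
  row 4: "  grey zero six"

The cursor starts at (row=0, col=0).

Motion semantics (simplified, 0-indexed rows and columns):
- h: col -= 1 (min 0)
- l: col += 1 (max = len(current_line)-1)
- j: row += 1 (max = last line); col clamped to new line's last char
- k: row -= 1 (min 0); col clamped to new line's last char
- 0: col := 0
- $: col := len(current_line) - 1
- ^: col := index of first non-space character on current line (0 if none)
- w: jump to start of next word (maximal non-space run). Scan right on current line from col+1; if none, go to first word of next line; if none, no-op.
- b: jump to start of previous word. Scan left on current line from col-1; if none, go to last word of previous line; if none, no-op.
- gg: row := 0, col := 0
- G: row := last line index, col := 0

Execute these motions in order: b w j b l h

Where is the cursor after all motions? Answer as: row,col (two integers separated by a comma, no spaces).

After 1 (b): row=0 col=0 char='r'
After 2 (w): row=0 col=5 char='g'
After 3 (j): row=1 col=5 char='o'
After 4 (b): row=1 col=4 char='d'
After 5 (l): row=1 col=5 char='o'
After 6 (h): row=1 col=4 char='d'

Answer: 1,4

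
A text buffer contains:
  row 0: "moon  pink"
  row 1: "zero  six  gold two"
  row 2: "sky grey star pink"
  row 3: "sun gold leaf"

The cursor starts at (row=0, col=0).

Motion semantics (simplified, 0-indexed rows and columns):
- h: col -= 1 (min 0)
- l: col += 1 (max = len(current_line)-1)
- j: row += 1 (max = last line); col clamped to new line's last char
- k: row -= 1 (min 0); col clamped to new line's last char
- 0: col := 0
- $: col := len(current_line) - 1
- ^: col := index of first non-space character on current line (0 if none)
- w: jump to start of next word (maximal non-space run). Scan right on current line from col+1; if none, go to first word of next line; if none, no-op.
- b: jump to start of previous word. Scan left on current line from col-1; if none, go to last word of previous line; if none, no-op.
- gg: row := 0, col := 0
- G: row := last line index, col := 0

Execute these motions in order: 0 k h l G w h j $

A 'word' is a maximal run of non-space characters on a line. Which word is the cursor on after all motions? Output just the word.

Answer: leaf

Derivation:
After 1 (0): row=0 col=0 char='m'
After 2 (k): row=0 col=0 char='m'
After 3 (h): row=0 col=0 char='m'
After 4 (l): row=0 col=1 char='o'
After 5 (G): row=3 col=0 char='s'
After 6 (w): row=3 col=4 char='g'
After 7 (h): row=3 col=3 char='_'
After 8 (j): row=3 col=3 char='_'
After 9 ($): row=3 col=12 char='f'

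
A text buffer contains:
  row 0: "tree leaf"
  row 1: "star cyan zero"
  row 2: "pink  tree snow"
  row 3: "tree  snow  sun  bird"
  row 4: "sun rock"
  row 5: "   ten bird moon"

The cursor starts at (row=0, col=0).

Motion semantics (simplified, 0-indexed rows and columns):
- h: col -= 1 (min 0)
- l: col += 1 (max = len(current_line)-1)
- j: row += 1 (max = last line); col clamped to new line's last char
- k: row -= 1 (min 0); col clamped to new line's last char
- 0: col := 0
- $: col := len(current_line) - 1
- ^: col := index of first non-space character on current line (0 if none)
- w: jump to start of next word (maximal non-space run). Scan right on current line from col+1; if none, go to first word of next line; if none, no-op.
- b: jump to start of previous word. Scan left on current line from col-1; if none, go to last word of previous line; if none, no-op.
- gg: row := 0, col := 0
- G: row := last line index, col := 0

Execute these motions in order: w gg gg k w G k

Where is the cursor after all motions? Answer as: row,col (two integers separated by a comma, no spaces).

Answer: 4,0

Derivation:
After 1 (w): row=0 col=5 char='l'
After 2 (gg): row=0 col=0 char='t'
After 3 (gg): row=0 col=0 char='t'
After 4 (k): row=0 col=0 char='t'
After 5 (w): row=0 col=5 char='l'
After 6 (G): row=5 col=0 char='_'
After 7 (k): row=4 col=0 char='s'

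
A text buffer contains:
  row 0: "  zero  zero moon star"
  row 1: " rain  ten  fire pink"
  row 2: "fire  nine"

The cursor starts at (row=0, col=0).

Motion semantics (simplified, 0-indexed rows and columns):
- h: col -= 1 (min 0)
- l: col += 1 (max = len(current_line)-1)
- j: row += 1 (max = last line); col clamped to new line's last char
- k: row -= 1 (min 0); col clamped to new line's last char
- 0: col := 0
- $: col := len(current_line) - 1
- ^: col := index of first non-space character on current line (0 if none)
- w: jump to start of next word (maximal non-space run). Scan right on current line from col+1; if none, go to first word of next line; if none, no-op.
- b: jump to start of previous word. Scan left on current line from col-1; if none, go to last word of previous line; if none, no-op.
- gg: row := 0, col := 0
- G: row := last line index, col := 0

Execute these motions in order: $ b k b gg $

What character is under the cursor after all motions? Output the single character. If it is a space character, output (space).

After 1 ($): row=0 col=21 char='r'
After 2 (b): row=0 col=18 char='s'
After 3 (k): row=0 col=18 char='s'
After 4 (b): row=0 col=13 char='m'
After 5 (gg): row=0 col=0 char='_'
After 6 ($): row=0 col=21 char='r'

Answer: r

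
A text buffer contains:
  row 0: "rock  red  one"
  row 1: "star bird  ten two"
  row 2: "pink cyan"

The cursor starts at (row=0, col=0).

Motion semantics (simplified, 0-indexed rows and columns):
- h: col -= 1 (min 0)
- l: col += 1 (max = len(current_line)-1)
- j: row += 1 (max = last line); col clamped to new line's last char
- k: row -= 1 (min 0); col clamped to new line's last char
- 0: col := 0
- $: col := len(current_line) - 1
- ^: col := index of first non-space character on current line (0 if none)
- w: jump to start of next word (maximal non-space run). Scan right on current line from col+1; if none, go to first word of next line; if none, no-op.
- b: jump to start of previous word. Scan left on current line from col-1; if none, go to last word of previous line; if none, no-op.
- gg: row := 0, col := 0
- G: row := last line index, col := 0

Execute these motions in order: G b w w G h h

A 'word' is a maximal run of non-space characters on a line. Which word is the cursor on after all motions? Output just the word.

Answer: pink

Derivation:
After 1 (G): row=2 col=0 char='p'
After 2 (b): row=1 col=15 char='t'
After 3 (w): row=2 col=0 char='p'
After 4 (w): row=2 col=5 char='c'
After 5 (G): row=2 col=0 char='p'
After 6 (h): row=2 col=0 char='p'
After 7 (h): row=2 col=0 char='p'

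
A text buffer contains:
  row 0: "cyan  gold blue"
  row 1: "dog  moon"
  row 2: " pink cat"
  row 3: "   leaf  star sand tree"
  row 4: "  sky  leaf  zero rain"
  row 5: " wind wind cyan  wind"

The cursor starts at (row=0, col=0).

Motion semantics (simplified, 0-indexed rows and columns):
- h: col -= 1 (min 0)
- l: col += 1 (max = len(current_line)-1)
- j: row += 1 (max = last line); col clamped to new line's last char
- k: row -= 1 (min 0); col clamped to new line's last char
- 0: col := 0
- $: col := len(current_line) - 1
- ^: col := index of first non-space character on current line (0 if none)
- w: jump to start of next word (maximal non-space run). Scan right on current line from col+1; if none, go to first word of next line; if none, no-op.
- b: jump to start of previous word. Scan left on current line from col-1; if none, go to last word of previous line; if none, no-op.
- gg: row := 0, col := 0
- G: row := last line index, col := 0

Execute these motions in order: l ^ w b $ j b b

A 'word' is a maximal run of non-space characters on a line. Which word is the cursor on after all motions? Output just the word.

Answer: dog

Derivation:
After 1 (l): row=0 col=1 char='y'
After 2 (^): row=0 col=0 char='c'
After 3 (w): row=0 col=6 char='g'
After 4 (b): row=0 col=0 char='c'
After 5 ($): row=0 col=14 char='e'
After 6 (j): row=1 col=8 char='n'
After 7 (b): row=1 col=5 char='m'
After 8 (b): row=1 col=0 char='d'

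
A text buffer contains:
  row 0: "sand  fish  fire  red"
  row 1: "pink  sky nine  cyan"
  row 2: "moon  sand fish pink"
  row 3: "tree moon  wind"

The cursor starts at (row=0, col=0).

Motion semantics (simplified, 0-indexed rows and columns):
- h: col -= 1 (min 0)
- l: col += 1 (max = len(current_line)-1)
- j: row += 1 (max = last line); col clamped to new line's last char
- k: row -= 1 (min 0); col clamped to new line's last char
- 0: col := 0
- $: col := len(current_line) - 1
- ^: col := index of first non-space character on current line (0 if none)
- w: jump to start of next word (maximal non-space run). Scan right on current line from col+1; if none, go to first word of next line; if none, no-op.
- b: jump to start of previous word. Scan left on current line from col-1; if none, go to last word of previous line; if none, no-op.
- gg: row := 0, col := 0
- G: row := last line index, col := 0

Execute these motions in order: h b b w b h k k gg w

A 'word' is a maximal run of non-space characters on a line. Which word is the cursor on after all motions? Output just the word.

Answer: fish

Derivation:
After 1 (h): row=0 col=0 char='s'
After 2 (b): row=0 col=0 char='s'
After 3 (b): row=0 col=0 char='s'
After 4 (w): row=0 col=6 char='f'
After 5 (b): row=0 col=0 char='s'
After 6 (h): row=0 col=0 char='s'
After 7 (k): row=0 col=0 char='s'
After 8 (k): row=0 col=0 char='s'
After 9 (gg): row=0 col=0 char='s'
After 10 (w): row=0 col=6 char='f'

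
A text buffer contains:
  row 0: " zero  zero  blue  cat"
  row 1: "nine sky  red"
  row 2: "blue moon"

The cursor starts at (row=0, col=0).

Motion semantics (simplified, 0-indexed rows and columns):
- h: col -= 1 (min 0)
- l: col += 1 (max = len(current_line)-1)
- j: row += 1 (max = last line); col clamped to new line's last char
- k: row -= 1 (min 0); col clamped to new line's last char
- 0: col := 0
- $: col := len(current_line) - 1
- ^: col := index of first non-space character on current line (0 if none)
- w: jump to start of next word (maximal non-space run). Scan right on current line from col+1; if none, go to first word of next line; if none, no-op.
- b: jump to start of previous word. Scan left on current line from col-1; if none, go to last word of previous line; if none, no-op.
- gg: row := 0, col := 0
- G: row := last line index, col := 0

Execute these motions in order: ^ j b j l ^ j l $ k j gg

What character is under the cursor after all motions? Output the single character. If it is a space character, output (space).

After 1 (^): row=0 col=1 char='z'
After 2 (j): row=1 col=1 char='i'
After 3 (b): row=1 col=0 char='n'
After 4 (j): row=2 col=0 char='b'
After 5 (l): row=2 col=1 char='l'
After 6 (^): row=2 col=0 char='b'
After 7 (j): row=2 col=0 char='b'
After 8 (l): row=2 col=1 char='l'
After 9 ($): row=2 col=8 char='n'
After 10 (k): row=1 col=8 char='_'
After 11 (j): row=2 col=8 char='n'
After 12 (gg): row=0 col=0 char='_'

Answer: (space)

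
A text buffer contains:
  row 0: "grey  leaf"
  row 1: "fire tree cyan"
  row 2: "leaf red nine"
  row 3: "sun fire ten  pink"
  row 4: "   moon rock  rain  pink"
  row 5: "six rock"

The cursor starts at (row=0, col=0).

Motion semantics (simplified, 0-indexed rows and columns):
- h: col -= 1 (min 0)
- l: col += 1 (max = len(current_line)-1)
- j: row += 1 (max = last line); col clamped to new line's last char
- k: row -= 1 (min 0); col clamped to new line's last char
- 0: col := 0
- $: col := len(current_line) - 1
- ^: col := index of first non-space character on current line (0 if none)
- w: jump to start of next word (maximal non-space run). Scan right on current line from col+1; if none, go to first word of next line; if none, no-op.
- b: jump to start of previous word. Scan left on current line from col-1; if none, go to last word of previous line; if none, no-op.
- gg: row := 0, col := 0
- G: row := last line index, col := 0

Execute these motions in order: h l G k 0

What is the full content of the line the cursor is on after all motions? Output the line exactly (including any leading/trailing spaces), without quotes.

After 1 (h): row=0 col=0 char='g'
After 2 (l): row=0 col=1 char='r'
After 3 (G): row=5 col=0 char='s'
After 4 (k): row=4 col=0 char='_'
After 5 (0): row=4 col=0 char='_'

Answer:    moon rock  rain  pink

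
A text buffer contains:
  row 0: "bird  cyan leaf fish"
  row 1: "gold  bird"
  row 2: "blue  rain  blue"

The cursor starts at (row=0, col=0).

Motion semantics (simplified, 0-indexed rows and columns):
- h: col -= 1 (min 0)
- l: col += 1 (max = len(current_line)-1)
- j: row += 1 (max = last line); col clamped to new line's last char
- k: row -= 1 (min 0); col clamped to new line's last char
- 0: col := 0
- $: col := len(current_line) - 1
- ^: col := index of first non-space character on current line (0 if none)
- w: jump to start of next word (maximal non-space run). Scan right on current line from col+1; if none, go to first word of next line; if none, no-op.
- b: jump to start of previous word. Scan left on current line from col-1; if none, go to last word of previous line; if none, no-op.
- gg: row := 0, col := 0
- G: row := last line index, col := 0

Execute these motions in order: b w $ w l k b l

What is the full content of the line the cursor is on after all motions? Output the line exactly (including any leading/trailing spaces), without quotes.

After 1 (b): row=0 col=0 char='b'
After 2 (w): row=0 col=6 char='c'
After 3 ($): row=0 col=19 char='h'
After 4 (w): row=1 col=0 char='g'
After 5 (l): row=1 col=1 char='o'
After 6 (k): row=0 col=1 char='i'
After 7 (b): row=0 col=0 char='b'
After 8 (l): row=0 col=1 char='i'

Answer: bird  cyan leaf fish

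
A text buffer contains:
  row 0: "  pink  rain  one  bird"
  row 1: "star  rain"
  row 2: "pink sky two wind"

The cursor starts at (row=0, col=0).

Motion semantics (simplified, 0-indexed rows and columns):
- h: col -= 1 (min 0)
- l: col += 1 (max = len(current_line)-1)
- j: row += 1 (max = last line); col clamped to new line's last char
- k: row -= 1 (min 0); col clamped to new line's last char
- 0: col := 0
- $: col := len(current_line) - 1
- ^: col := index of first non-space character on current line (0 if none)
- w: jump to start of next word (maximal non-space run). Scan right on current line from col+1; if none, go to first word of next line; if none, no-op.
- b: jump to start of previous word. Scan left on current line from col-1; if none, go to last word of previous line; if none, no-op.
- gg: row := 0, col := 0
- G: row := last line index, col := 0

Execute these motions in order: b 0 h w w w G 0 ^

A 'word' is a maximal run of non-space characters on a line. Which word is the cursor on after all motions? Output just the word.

After 1 (b): row=0 col=0 char='_'
After 2 (0): row=0 col=0 char='_'
After 3 (h): row=0 col=0 char='_'
After 4 (w): row=0 col=2 char='p'
After 5 (w): row=0 col=8 char='r'
After 6 (w): row=0 col=14 char='o'
After 7 (G): row=2 col=0 char='p'
After 8 (0): row=2 col=0 char='p'
After 9 (^): row=2 col=0 char='p'

Answer: pink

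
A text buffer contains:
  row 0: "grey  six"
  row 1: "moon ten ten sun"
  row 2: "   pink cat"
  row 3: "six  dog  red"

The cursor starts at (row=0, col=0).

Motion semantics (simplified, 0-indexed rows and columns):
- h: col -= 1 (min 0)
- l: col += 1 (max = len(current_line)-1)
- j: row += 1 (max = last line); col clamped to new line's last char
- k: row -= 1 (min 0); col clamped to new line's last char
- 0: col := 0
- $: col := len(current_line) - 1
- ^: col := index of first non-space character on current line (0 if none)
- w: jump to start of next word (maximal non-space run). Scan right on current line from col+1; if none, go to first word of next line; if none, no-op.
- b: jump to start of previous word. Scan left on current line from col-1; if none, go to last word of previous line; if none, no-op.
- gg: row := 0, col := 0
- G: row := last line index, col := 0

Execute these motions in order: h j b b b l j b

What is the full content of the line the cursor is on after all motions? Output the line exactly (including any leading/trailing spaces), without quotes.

Answer: moon ten ten sun

Derivation:
After 1 (h): row=0 col=0 char='g'
After 2 (j): row=1 col=0 char='m'
After 3 (b): row=0 col=6 char='s'
After 4 (b): row=0 col=0 char='g'
After 5 (b): row=0 col=0 char='g'
After 6 (l): row=0 col=1 char='r'
After 7 (j): row=1 col=1 char='o'
After 8 (b): row=1 col=0 char='m'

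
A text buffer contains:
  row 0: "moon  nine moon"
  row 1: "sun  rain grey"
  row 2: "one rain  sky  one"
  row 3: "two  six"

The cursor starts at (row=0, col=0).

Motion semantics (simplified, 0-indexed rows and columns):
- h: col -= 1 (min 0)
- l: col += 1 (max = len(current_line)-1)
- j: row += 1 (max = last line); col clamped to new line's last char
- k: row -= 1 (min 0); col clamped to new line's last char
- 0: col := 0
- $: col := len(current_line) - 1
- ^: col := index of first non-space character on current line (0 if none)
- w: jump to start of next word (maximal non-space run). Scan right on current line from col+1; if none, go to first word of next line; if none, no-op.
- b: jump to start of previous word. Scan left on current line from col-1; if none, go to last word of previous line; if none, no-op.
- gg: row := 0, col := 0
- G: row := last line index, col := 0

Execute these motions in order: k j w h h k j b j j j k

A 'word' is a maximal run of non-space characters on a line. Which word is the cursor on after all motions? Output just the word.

After 1 (k): row=0 col=0 char='m'
After 2 (j): row=1 col=0 char='s'
After 3 (w): row=1 col=5 char='r'
After 4 (h): row=1 col=4 char='_'
After 5 (h): row=1 col=3 char='_'
After 6 (k): row=0 col=3 char='n'
After 7 (j): row=1 col=3 char='_'
After 8 (b): row=1 col=0 char='s'
After 9 (j): row=2 col=0 char='o'
After 10 (j): row=3 col=0 char='t'
After 11 (j): row=3 col=0 char='t'
After 12 (k): row=2 col=0 char='o'

Answer: one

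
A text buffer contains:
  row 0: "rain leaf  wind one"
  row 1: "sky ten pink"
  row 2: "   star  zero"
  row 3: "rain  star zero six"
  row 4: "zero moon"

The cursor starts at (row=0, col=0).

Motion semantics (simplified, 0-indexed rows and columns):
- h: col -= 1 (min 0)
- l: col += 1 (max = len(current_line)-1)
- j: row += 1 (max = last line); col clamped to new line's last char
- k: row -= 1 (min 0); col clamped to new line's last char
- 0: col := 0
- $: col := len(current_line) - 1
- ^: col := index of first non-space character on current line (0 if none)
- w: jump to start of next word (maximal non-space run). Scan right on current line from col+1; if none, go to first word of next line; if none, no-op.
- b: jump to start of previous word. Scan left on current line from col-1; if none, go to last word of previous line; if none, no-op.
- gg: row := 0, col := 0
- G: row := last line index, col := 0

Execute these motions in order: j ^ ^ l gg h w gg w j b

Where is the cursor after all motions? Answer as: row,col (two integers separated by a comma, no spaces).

After 1 (j): row=1 col=0 char='s'
After 2 (^): row=1 col=0 char='s'
After 3 (^): row=1 col=0 char='s'
After 4 (l): row=1 col=1 char='k'
After 5 (gg): row=0 col=0 char='r'
After 6 (h): row=0 col=0 char='r'
After 7 (w): row=0 col=5 char='l'
After 8 (gg): row=0 col=0 char='r'
After 9 (w): row=0 col=5 char='l'
After 10 (j): row=1 col=5 char='e'
After 11 (b): row=1 col=4 char='t'

Answer: 1,4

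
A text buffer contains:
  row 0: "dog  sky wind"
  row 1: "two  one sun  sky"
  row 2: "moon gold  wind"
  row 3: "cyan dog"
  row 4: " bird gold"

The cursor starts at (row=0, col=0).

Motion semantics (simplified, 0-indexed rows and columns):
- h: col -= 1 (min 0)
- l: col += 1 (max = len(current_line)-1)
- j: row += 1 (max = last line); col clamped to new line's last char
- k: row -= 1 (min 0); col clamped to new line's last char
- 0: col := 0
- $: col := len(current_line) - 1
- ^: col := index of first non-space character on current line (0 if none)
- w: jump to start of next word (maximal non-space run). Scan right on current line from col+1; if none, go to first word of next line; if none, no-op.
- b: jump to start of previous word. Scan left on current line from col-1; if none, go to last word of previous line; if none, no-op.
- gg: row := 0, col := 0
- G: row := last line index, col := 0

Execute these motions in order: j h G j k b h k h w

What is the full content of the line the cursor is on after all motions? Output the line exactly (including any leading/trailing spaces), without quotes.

Answer: two  one sun  sky

Derivation:
After 1 (j): row=1 col=0 char='t'
After 2 (h): row=1 col=0 char='t'
After 3 (G): row=4 col=0 char='_'
After 4 (j): row=4 col=0 char='_'
After 5 (k): row=3 col=0 char='c'
After 6 (b): row=2 col=11 char='w'
After 7 (h): row=2 col=10 char='_'
After 8 (k): row=1 col=10 char='u'
After 9 (h): row=1 col=9 char='s'
After 10 (w): row=1 col=14 char='s'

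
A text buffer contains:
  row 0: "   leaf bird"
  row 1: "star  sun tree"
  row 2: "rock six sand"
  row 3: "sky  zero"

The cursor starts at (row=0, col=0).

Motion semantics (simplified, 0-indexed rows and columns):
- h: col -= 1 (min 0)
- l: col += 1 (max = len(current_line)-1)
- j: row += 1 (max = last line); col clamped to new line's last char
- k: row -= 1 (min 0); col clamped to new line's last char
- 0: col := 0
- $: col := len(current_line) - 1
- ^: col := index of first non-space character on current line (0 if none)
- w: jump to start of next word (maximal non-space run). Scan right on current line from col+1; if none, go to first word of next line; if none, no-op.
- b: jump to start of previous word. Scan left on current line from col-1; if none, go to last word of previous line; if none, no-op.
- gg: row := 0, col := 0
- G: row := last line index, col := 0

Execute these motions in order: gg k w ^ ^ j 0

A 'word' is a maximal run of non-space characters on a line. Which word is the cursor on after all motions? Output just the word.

Answer: star

Derivation:
After 1 (gg): row=0 col=0 char='_'
After 2 (k): row=0 col=0 char='_'
After 3 (w): row=0 col=3 char='l'
After 4 (^): row=0 col=3 char='l'
After 5 (^): row=0 col=3 char='l'
After 6 (j): row=1 col=3 char='r'
After 7 (0): row=1 col=0 char='s'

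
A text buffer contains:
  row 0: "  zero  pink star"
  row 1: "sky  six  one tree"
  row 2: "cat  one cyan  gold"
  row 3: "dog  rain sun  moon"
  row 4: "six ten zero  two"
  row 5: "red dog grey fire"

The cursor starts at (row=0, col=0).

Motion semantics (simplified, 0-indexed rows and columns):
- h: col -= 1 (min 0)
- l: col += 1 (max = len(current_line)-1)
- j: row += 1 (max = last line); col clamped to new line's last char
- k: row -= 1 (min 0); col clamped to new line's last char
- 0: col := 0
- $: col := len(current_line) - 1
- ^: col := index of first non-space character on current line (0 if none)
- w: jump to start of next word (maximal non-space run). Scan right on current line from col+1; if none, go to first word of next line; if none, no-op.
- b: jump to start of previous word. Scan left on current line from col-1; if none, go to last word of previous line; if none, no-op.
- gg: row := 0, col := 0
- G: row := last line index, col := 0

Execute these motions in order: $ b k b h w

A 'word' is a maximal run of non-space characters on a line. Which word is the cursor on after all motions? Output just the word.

After 1 ($): row=0 col=16 char='r'
After 2 (b): row=0 col=13 char='s'
After 3 (k): row=0 col=13 char='s'
After 4 (b): row=0 col=8 char='p'
After 5 (h): row=0 col=7 char='_'
After 6 (w): row=0 col=8 char='p'

Answer: pink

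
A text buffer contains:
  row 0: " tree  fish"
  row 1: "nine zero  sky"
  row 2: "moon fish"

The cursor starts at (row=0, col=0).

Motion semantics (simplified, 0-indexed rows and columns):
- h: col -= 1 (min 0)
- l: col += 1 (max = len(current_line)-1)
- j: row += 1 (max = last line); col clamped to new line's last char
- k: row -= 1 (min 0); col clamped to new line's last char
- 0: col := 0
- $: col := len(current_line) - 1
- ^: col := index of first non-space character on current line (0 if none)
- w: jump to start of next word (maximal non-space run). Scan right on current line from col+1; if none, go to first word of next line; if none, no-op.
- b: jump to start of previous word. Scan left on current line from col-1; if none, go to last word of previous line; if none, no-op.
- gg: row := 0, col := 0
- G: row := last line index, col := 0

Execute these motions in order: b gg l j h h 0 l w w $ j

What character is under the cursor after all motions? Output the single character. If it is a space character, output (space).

Answer: h

Derivation:
After 1 (b): row=0 col=0 char='_'
After 2 (gg): row=0 col=0 char='_'
After 3 (l): row=0 col=1 char='t'
After 4 (j): row=1 col=1 char='i'
After 5 (h): row=1 col=0 char='n'
After 6 (h): row=1 col=0 char='n'
After 7 (0): row=1 col=0 char='n'
After 8 (l): row=1 col=1 char='i'
After 9 (w): row=1 col=5 char='z'
After 10 (w): row=1 col=11 char='s'
After 11 ($): row=1 col=13 char='y'
After 12 (j): row=2 col=8 char='h'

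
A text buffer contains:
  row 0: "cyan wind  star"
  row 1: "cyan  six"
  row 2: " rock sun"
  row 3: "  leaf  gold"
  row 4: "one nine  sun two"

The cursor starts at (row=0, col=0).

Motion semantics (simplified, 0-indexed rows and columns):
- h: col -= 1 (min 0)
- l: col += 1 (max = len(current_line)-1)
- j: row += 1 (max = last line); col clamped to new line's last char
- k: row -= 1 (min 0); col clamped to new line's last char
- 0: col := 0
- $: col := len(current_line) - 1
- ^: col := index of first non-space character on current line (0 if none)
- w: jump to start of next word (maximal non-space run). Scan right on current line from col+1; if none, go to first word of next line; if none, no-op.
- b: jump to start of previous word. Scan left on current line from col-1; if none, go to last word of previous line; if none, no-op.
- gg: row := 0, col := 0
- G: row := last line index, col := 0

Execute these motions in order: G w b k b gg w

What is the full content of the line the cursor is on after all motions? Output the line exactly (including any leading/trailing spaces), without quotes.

After 1 (G): row=4 col=0 char='o'
After 2 (w): row=4 col=4 char='n'
After 3 (b): row=4 col=0 char='o'
After 4 (k): row=3 col=0 char='_'
After 5 (b): row=2 col=6 char='s'
After 6 (gg): row=0 col=0 char='c'
After 7 (w): row=0 col=5 char='w'

Answer: cyan wind  star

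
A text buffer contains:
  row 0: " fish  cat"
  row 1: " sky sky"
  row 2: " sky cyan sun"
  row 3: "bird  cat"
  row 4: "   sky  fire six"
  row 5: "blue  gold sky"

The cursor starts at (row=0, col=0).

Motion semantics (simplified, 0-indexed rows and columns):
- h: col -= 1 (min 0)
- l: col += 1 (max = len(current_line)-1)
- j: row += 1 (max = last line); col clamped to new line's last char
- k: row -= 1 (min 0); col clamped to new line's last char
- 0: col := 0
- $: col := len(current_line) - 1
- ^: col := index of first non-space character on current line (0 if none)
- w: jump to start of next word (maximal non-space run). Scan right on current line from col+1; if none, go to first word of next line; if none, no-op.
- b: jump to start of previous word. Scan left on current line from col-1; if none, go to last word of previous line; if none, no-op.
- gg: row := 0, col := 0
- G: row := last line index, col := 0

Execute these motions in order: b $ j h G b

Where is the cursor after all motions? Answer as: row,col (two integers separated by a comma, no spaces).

After 1 (b): row=0 col=0 char='_'
After 2 ($): row=0 col=9 char='t'
After 3 (j): row=1 col=7 char='y'
After 4 (h): row=1 col=6 char='k'
After 5 (G): row=5 col=0 char='b'
After 6 (b): row=4 col=13 char='s'

Answer: 4,13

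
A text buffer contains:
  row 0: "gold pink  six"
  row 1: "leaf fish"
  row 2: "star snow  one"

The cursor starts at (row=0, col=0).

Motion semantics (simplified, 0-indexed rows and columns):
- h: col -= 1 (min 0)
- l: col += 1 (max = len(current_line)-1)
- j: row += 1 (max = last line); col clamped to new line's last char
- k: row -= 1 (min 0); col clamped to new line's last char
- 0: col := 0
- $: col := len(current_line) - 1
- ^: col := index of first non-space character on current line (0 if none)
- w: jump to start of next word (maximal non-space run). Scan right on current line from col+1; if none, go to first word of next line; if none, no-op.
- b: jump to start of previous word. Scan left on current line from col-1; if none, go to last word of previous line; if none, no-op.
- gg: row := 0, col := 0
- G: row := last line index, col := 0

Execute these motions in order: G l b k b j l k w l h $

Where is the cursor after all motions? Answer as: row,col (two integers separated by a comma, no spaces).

Answer: 0,13

Derivation:
After 1 (G): row=2 col=0 char='s'
After 2 (l): row=2 col=1 char='t'
After 3 (b): row=2 col=0 char='s'
After 4 (k): row=1 col=0 char='l'
After 5 (b): row=0 col=11 char='s'
After 6 (j): row=1 col=8 char='h'
After 7 (l): row=1 col=8 char='h'
After 8 (k): row=0 col=8 char='k'
After 9 (w): row=0 col=11 char='s'
After 10 (l): row=0 col=12 char='i'
After 11 (h): row=0 col=11 char='s'
After 12 ($): row=0 col=13 char='x'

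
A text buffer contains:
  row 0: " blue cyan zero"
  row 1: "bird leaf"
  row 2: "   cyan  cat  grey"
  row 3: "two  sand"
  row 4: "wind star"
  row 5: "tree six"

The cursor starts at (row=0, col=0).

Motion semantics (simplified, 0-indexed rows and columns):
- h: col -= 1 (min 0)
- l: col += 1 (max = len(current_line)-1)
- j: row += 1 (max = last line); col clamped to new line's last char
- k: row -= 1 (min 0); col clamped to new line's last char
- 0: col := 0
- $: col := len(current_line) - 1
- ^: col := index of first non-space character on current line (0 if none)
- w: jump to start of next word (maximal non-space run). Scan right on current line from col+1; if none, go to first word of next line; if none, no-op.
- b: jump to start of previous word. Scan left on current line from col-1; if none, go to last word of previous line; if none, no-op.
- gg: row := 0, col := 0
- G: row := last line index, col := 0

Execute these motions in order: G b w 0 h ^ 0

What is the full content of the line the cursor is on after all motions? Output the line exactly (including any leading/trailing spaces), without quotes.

Answer: tree six

Derivation:
After 1 (G): row=5 col=0 char='t'
After 2 (b): row=4 col=5 char='s'
After 3 (w): row=5 col=0 char='t'
After 4 (0): row=5 col=0 char='t'
After 5 (h): row=5 col=0 char='t'
After 6 (^): row=5 col=0 char='t'
After 7 (0): row=5 col=0 char='t'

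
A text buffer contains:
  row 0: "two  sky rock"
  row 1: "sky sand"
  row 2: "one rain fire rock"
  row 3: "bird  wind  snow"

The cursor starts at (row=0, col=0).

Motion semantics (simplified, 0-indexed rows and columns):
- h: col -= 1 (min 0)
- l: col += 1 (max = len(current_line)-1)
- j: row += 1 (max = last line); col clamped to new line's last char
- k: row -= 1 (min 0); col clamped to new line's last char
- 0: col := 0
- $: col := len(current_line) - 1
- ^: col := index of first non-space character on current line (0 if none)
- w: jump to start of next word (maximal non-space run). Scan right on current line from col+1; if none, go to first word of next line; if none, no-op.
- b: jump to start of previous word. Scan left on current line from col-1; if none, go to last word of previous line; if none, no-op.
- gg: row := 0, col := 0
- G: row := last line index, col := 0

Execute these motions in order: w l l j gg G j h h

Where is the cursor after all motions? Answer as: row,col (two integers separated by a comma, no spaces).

After 1 (w): row=0 col=5 char='s'
After 2 (l): row=0 col=6 char='k'
After 3 (l): row=0 col=7 char='y'
After 4 (j): row=1 col=7 char='d'
After 5 (gg): row=0 col=0 char='t'
After 6 (G): row=3 col=0 char='b'
After 7 (j): row=3 col=0 char='b'
After 8 (h): row=3 col=0 char='b'
After 9 (h): row=3 col=0 char='b'

Answer: 3,0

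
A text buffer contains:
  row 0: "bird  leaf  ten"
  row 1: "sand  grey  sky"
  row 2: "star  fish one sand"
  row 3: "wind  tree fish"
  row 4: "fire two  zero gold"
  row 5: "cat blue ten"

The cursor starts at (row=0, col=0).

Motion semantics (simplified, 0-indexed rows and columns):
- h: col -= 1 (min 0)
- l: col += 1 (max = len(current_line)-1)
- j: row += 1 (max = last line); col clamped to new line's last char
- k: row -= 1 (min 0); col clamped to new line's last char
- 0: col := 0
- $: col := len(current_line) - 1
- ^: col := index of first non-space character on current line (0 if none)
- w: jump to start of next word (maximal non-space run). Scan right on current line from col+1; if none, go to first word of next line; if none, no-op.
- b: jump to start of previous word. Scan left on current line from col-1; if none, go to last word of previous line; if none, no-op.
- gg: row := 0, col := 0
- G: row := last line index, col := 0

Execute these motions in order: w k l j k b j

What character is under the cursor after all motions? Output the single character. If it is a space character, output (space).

Answer: g

Derivation:
After 1 (w): row=0 col=6 char='l'
After 2 (k): row=0 col=6 char='l'
After 3 (l): row=0 col=7 char='e'
After 4 (j): row=1 col=7 char='r'
After 5 (k): row=0 col=7 char='e'
After 6 (b): row=0 col=6 char='l'
After 7 (j): row=1 col=6 char='g'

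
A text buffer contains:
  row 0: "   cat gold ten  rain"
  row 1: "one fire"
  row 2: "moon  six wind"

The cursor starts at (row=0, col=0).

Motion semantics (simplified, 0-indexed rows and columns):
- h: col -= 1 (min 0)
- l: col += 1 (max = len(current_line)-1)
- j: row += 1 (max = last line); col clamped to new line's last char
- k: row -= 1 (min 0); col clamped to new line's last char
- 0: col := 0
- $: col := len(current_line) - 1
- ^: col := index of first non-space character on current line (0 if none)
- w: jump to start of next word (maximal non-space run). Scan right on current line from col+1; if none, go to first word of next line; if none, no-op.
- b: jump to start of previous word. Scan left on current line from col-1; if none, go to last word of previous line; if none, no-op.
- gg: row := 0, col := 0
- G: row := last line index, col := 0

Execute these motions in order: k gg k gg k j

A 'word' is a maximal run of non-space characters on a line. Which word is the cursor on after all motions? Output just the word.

After 1 (k): row=0 col=0 char='_'
After 2 (gg): row=0 col=0 char='_'
After 3 (k): row=0 col=0 char='_'
After 4 (gg): row=0 col=0 char='_'
After 5 (k): row=0 col=0 char='_'
After 6 (j): row=1 col=0 char='o'

Answer: one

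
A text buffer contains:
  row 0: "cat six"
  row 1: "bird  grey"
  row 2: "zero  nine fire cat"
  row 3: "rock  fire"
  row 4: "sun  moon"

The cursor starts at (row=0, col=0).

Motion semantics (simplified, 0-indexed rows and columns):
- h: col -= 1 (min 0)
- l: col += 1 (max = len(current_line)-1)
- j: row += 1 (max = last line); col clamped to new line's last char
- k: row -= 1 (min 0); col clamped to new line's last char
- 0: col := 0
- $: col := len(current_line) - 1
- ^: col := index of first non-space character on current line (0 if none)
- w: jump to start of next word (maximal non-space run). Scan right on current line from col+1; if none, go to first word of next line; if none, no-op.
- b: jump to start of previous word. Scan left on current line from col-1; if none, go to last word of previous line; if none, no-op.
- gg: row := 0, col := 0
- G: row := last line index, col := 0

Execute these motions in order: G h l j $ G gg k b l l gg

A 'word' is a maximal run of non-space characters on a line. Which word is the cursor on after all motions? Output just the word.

After 1 (G): row=4 col=0 char='s'
After 2 (h): row=4 col=0 char='s'
After 3 (l): row=4 col=1 char='u'
After 4 (j): row=4 col=1 char='u'
After 5 ($): row=4 col=8 char='n'
After 6 (G): row=4 col=0 char='s'
After 7 (gg): row=0 col=0 char='c'
After 8 (k): row=0 col=0 char='c'
After 9 (b): row=0 col=0 char='c'
After 10 (l): row=0 col=1 char='a'
After 11 (l): row=0 col=2 char='t'
After 12 (gg): row=0 col=0 char='c'

Answer: cat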